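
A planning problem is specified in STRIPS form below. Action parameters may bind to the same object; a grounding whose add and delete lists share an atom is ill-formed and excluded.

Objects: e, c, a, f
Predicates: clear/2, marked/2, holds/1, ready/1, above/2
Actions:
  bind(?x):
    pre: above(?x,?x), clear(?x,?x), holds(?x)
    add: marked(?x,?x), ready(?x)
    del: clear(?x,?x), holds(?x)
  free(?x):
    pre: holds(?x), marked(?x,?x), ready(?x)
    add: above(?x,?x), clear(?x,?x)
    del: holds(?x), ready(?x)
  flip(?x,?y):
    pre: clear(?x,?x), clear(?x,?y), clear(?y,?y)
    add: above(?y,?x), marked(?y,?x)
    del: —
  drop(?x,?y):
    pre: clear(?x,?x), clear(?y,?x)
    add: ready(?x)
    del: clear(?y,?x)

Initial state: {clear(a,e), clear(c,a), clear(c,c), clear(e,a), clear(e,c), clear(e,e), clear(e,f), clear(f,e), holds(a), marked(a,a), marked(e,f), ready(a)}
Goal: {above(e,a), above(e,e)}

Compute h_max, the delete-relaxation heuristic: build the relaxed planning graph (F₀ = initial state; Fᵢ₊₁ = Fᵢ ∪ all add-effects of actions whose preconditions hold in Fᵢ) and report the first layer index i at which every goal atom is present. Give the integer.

F0 = init (12 atoms)
F1 = F0 ∪ {above(a,a), above(c,c), above(c,e), above(e,e), clear(a,a), marked(c,c), marked(c,e), marked(e,e), ready(c), ready(e)}  (22 atoms)
F2 = F1 ∪ {above(a,c), above(a,e), above(e,a), marked(a,c), marked(a,e), marked(e,a)}  (28 atoms)
goal ⊆ F2  ⇒  h_max = 2

2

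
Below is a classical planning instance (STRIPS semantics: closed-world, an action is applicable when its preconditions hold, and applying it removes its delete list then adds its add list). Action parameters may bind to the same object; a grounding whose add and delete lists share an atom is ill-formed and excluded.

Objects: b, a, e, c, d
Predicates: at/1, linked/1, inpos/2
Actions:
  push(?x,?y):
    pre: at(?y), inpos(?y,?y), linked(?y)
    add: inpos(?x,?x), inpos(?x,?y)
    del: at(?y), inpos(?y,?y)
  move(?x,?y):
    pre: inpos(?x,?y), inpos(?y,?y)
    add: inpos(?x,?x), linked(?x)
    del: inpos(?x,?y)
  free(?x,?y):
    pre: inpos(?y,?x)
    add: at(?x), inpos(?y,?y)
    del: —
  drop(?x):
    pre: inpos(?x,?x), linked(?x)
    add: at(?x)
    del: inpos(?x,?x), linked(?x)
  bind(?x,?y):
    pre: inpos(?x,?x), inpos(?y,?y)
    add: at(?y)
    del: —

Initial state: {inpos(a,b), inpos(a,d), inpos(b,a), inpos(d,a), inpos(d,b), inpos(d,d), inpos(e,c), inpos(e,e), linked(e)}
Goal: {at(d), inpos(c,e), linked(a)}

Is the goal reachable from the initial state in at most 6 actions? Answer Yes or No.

1. move(a,d)  →  {inpos(a,a), inpos(a,b), inpos(b,a), inpos(d,a), inpos(d,b), inpos(d,d), inpos(e,c), inpos(e,e), linked(a), linked(e)}
2. free(e,e)  →  {at(e), inpos(a,a), inpos(a,b), inpos(b,a), inpos(d,a), inpos(d,b), inpos(d,d), inpos(e,c), inpos(e,e), linked(a), linked(e)}
3. push(c,e)  →  {inpos(a,a), inpos(a,b), inpos(b,a), inpos(c,c), inpos(c,e), inpos(d,a), inpos(d,b), inpos(d,d), inpos(e,c), linked(a), linked(e)}
4. free(d,d)  →  {at(d), inpos(a,a), inpos(a,b), inpos(b,a), inpos(c,c), inpos(c,e), inpos(d,a), inpos(d,b), inpos(d,d), inpos(e,c), linked(a), linked(e)}
optimal plan length = 4; 4 ≤ 6

Yes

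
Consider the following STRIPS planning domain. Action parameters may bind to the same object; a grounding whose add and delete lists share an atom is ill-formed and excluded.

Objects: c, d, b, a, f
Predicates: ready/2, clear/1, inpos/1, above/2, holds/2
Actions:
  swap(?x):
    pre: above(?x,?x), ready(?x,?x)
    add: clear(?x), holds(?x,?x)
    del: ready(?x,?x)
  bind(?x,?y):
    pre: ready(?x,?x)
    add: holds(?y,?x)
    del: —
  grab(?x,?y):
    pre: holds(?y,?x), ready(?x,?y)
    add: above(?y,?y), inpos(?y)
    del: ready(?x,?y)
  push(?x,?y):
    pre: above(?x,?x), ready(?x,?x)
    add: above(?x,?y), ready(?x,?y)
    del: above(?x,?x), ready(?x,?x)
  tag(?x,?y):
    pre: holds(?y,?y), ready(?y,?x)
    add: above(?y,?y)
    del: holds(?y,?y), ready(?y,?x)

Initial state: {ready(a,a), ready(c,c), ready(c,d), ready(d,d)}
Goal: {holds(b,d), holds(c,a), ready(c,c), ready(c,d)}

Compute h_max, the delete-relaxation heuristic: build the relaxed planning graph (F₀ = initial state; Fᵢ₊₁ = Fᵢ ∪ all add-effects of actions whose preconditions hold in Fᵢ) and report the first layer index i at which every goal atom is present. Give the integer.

1

F0 = init (4 atoms)
F1 = F0 ∪ {holds(a,a), holds(a,c), holds(a,d), holds(b,a), holds(b,c), holds(b,d), holds(c,a), holds(c,c), holds(c,d), holds(d,a), holds(d,c), holds(d,d), holds(f,a), holds(f,c), holds(f,d)}  (19 atoms)
goal ⊆ F1  ⇒  h_max = 1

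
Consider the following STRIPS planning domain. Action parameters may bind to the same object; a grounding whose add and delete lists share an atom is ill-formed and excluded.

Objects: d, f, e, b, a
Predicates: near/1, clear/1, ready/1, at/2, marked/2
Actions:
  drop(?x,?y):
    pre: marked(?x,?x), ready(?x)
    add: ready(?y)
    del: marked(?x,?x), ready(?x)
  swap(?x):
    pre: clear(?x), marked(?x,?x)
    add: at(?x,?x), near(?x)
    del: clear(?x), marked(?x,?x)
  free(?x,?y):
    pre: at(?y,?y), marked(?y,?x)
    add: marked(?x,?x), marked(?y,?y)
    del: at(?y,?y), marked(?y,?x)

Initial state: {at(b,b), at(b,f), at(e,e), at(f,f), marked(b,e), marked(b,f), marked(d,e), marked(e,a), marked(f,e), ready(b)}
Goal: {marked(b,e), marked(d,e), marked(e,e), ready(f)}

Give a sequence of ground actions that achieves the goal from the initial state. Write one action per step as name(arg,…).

free(f,b); drop(b,f); free(e,f)

1. free(f,b)  →  {at(b,f), at(e,e), at(f,f), marked(b,b), marked(b,e), marked(d,e), marked(e,a), marked(f,e), marked(f,f), ready(b)}
2. drop(b,f)  →  {at(b,f), at(e,e), at(f,f), marked(b,e), marked(d,e), marked(e,a), marked(f,e), marked(f,f), ready(f)}
3. free(e,f)  →  {at(b,f), at(e,e), marked(b,e), marked(d,e), marked(e,a), marked(e,e), marked(f,f), ready(f)}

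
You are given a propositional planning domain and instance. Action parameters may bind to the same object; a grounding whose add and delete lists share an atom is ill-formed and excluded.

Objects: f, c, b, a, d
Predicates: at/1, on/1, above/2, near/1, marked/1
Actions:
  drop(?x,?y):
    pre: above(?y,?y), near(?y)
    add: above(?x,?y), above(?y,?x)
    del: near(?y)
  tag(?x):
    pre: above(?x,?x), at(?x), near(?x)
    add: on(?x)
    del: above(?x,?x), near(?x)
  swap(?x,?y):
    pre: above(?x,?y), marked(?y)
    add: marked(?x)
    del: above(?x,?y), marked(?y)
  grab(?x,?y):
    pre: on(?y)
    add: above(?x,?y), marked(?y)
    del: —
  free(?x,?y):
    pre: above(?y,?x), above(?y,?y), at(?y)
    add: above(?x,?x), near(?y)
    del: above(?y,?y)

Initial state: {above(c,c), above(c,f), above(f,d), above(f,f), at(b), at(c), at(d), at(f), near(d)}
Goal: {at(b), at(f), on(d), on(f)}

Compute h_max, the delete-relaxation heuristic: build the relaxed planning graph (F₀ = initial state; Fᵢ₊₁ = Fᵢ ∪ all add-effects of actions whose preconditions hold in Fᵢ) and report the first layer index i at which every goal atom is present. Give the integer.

F0 = init (9 atoms)
F1 = F0 ∪ {above(d,d), near(c), near(f)}  (12 atoms)
F2 = F1 ∪ {above(a,c), above(a,d), above(a,f), above(b,c), above(b,d), above(b,f), above(c,a), above(c,b), above(c,d), above(d,a), above(d,b), above(d,c), above(d,f), above(f,a), above(f,b), above(f,c), on(c), on(d), on(f)}  (31 atoms)
goal ⊆ F2  ⇒  h_max = 2

2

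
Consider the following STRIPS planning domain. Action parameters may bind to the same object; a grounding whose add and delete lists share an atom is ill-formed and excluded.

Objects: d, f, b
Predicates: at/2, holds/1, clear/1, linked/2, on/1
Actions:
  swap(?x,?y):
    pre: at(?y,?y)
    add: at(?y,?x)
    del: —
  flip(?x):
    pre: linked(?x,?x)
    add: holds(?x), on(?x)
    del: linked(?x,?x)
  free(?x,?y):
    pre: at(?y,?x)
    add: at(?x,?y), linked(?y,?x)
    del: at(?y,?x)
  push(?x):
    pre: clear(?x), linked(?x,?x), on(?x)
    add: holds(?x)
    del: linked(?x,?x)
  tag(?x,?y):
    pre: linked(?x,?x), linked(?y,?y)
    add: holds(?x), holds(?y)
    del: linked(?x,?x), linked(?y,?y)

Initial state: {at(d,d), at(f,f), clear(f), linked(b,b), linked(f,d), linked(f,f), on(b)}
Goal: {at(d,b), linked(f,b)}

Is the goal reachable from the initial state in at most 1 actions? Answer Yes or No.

1. swap(b,d)  →  {at(d,b), at(d,d), at(f,f), clear(f), linked(b,b), linked(f,d), linked(f,f), on(b)}
2. swap(b,f)  →  {at(d,b), at(d,d), at(f,b), at(f,f), clear(f), linked(b,b), linked(f,d), linked(f,f), on(b)}
3. free(b,f)  →  {at(b,f), at(d,b), at(d,d), at(f,f), clear(f), linked(b,b), linked(f,b), linked(f,d), linked(f,f), on(b)}
optimal plan length = 3; 3 > 1

No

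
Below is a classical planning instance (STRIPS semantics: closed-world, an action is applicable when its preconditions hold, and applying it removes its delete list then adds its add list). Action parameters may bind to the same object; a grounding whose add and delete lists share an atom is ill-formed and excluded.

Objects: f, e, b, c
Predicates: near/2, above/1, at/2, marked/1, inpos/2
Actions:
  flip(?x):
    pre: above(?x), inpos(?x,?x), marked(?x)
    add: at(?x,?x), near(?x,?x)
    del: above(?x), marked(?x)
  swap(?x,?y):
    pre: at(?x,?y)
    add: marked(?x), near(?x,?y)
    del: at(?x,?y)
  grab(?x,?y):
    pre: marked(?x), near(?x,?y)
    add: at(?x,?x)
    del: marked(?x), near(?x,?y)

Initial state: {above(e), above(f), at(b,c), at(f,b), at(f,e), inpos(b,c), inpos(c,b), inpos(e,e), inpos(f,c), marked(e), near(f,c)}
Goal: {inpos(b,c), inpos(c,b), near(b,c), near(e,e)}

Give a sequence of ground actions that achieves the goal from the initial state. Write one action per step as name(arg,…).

1. flip(e)  →  {above(f), at(b,c), at(e,e), at(f,b), at(f,e), inpos(b,c), inpos(c,b), inpos(e,e), inpos(f,c), near(e,e), near(f,c)}
2. swap(b,c)  →  {above(f), at(e,e), at(f,b), at(f,e), inpos(b,c), inpos(c,b), inpos(e,e), inpos(f,c), marked(b), near(b,c), near(e,e), near(f,c)}

flip(e); swap(b,c)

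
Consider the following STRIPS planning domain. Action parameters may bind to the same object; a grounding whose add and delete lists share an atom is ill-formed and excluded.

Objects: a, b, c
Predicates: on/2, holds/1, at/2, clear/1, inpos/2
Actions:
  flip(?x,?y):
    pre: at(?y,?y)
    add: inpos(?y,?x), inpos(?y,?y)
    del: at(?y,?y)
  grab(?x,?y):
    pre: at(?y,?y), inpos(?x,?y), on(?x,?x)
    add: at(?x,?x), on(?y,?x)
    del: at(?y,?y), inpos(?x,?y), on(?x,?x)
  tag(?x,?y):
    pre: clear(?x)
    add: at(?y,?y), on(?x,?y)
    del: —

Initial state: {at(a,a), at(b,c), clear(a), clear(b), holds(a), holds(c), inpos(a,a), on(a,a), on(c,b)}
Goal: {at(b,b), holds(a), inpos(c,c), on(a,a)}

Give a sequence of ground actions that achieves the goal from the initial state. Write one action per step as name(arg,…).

1. tag(a,b)  →  {at(a,a), at(b,b), at(b,c), clear(a), clear(b), holds(a), holds(c), inpos(a,a), on(a,a), on(a,b), on(c,b)}
2. tag(a,c)  →  {at(a,a), at(b,b), at(b,c), at(c,c), clear(a), clear(b), holds(a), holds(c), inpos(a,a), on(a,a), on(a,b), on(a,c), on(c,b)}
3. flip(a,c)  →  {at(a,a), at(b,b), at(b,c), clear(a), clear(b), holds(a), holds(c), inpos(a,a), inpos(c,a), inpos(c,c), on(a,a), on(a,b), on(a,c), on(c,b)}

tag(a,b); tag(a,c); flip(a,c)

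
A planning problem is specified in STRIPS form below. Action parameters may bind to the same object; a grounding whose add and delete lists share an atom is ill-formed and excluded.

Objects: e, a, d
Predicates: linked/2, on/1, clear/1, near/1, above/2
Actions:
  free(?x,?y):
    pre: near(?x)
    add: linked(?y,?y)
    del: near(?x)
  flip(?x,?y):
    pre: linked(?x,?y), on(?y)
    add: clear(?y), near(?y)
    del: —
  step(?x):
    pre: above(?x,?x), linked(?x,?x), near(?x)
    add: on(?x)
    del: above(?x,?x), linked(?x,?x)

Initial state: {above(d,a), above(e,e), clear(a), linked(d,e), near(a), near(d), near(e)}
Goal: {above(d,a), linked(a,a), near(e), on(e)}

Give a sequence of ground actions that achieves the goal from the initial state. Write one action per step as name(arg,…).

1. free(a,e)  →  {above(d,a), above(e,e), clear(a), linked(d,e), linked(e,e), near(d), near(e)}
2. free(d,a)  →  {above(d,a), above(e,e), clear(a), linked(a,a), linked(d,e), linked(e,e), near(e)}
3. step(e)  →  {above(d,a), clear(a), linked(a,a), linked(d,e), near(e), on(e)}

free(a,e); free(d,a); step(e)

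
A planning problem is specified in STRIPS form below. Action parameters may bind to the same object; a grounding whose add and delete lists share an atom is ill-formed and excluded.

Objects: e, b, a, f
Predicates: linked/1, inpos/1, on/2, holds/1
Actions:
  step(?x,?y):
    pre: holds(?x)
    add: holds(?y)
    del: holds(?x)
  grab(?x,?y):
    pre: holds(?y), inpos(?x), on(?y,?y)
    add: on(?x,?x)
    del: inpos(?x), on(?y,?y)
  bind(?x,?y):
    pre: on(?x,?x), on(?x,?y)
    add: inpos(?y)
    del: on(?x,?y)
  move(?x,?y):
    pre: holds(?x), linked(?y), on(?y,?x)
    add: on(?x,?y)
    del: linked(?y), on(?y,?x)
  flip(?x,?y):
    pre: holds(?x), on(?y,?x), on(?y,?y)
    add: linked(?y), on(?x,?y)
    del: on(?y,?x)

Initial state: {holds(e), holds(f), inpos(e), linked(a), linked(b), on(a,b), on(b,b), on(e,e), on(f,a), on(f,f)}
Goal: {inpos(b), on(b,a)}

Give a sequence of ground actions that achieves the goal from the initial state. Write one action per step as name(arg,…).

1. step(e,b)  →  {holds(b), holds(f), inpos(e), linked(a), linked(b), on(a,b), on(b,b), on(e,e), on(f,a), on(f,f)}
2. bind(b,b)  →  {holds(b), holds(f), inpos(b), inpos(e), linked(a), linked(b), on(a,b), on(e,e), on(f,a), on(f,f)}
3. move(b,a)  →  {holds(b), holds(f), inpos(b), inpos(e), linked(b), on(b,a), on(e,e), on(f,a), on(f,f)}

step(e,b); bind(b,b); move(b,a)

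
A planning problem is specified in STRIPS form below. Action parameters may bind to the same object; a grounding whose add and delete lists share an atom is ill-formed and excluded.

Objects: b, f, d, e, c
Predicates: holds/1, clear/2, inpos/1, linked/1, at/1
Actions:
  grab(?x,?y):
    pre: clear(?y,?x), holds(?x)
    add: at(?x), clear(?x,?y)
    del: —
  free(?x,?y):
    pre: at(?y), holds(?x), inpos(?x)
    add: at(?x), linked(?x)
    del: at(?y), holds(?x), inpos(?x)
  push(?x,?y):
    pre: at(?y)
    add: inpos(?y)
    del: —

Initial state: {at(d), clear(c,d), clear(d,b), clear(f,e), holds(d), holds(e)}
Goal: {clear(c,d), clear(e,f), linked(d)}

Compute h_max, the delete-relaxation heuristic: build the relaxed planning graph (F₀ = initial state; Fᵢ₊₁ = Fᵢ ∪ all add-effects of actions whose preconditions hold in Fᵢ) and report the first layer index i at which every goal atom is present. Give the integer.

2

F0 = init (6 atoms)
F1 = F0 ∪ {at(e), clear(d,c), clear(e,f), inpos(d)}  (10 atoms)
F2 = F1 ∪ {inpos(e), linked(d)}  (12 atoms)
goal ⊆ F2  ⇒  h_max = 2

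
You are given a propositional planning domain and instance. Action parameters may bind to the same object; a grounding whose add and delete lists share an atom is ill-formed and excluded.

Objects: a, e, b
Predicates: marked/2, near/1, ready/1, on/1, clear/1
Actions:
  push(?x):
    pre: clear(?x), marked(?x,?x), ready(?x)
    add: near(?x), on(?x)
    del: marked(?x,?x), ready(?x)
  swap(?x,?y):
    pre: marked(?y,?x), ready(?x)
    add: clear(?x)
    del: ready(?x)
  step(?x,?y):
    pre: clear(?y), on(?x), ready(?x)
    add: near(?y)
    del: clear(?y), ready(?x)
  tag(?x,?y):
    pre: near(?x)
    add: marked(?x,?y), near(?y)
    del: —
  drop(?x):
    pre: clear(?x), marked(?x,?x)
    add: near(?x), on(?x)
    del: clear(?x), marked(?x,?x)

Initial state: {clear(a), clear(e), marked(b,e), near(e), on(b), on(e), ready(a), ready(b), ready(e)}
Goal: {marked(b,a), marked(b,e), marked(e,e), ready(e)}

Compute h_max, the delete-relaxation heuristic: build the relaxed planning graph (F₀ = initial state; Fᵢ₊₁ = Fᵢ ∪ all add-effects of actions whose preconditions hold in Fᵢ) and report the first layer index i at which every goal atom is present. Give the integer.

F0 = init (9 atoms)
F1 = F0 ∪ {marked(e,a), marked(e,b), marked(e,e), near(a), near(b)}  (14 atoms)
F2 = F1 ∪ {clear(b), marked(a,a), marked(a,b), marked(a,e), marked(b,a), marked(b,b)}  (20 atoms)
goal ⊆ F2  ⇒  h_max = 2

2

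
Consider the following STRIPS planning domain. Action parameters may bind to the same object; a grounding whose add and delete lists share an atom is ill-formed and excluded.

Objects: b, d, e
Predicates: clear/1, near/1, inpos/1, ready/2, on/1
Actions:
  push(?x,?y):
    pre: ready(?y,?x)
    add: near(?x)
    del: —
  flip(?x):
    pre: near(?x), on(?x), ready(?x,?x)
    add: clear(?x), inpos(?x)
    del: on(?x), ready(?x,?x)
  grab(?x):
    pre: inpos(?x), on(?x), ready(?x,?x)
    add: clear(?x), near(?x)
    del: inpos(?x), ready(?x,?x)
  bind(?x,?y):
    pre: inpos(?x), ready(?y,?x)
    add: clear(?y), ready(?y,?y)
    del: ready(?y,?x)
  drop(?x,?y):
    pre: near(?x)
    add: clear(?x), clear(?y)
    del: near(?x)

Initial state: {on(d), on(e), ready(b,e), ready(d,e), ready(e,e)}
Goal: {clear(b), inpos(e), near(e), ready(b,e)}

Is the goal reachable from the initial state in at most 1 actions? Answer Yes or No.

No

1. push(e,b)  →  {near(e), on(d), on(e), ready(b,e), ready(d,e), ready(e,e)}
2. flip(e)  →  {clear(e), inpos(e), near(e), on(d), ready(b,e), ready(d,e)}
3. drop(e,b)  →  {clear(b), clear(e), inpos(e), on(d), ready(b,e), ready(d,e)}
4. push(e,b)  →  {clear(b), clear(e), inpos(e), near(e), on(d), ready(b,e), ready(d,e)}
optimal plan length = 4; 4 > 1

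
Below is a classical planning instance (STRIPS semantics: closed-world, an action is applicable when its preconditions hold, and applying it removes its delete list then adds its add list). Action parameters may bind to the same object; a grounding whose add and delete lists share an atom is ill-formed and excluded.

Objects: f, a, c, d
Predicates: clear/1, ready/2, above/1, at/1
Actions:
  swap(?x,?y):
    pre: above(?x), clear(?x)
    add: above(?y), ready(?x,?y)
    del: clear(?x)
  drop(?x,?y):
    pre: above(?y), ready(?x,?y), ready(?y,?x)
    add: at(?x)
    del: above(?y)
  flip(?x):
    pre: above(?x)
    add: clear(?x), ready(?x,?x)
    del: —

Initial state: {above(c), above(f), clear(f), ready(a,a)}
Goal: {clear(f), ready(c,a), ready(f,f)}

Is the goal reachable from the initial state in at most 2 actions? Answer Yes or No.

No

1. flip(f)  →  {above(c), above(f), clear(f), ready(a,a), ready(f,f)}
2. flip(c)  →  {above(c), above(f), clear(c), clear(f), ready(a,a), ready(c,c), ready(f,f)}
3. swap(c,a)  →  {above(a), above(c), above(f), clear(f), ready(a,a), ready(c,a), ready(c,c), ready(f,f)}
optimal plan length = 3; 3 > 2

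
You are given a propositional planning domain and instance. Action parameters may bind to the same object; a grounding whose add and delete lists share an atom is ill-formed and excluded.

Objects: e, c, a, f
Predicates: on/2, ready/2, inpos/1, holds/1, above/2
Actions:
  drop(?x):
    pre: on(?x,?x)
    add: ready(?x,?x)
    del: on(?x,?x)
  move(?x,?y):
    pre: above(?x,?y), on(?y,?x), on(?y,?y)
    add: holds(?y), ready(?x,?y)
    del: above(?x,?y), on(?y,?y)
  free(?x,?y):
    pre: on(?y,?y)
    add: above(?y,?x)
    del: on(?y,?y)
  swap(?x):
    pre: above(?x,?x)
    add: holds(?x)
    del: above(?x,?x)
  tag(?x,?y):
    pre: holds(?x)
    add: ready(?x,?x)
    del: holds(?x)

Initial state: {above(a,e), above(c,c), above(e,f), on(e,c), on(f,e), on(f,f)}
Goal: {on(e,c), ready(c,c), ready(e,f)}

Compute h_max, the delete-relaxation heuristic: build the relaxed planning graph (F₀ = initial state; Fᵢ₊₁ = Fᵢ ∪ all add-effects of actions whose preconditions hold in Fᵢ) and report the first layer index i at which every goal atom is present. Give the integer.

2

F0 = init (6 atoms)
F1 = F0 ∪ {above(f,a), above(f,c), above(f,e), above(f,f), holds(c), holds(f), ready(e,f), ready(f,f)}  (14 atoms)
F2 = F1 ∪ {ready(c,c)}  (15 atoms)
goal ⊆ F2  ⇒  h_max = 2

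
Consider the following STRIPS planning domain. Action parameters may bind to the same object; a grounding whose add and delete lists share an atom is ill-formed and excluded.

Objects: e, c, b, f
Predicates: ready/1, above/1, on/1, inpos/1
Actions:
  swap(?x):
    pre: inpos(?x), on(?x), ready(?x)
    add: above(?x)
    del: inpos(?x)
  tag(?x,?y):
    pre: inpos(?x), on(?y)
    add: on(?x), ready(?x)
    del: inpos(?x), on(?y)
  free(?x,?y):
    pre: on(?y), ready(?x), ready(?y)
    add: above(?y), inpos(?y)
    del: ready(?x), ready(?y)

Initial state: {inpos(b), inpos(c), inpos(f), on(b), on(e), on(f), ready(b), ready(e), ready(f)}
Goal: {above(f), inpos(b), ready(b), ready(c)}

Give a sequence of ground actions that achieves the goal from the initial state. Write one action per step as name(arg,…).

swap(f); tag(c,e)

1. swap(f)  →  {above(f), inpos(b), inpos(c), on(b), on(e), on(f), ready(b), ready(e), ready(f)}
2. tag(c,e)  →  {above(f), inpos(b), on(b), on(c), on(f), ready(b), ready(c), ready(e), ready(f)}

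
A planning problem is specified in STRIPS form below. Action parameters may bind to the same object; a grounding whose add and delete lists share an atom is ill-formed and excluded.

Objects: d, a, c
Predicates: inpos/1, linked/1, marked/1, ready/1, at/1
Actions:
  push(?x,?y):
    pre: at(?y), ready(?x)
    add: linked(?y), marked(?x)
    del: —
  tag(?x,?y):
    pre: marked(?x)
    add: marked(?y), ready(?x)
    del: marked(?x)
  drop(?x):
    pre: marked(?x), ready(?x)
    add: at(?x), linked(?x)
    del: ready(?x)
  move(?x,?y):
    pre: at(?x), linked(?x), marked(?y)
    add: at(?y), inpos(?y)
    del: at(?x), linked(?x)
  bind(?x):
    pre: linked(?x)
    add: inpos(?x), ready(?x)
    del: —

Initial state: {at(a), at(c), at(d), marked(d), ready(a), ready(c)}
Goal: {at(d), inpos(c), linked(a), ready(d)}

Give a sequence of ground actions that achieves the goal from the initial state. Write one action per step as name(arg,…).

push(a,a); push(a,c); tag(d,a); bind(c)

1. push(a,a)  →  {at(a), at(c), at(d), linked(a), marked(a), marked(d), ready(a), ready(c)}
2. push(a,c)  →  {at(a), at(c), at(d), linked(a), linked(c), marked(a), marked(d), ready(a), ready(c)}
3. tag(d,a)  →  {at(a), at(c), at(d), linked(a), linked(c), marked(a), ready(a), ready(c), ready(d)}
4. bind(c)  →  {at(a), at(c), at(d), inpos(c), linked(a), linked(c), marked(a), ready(a), ready(c), ready(d)}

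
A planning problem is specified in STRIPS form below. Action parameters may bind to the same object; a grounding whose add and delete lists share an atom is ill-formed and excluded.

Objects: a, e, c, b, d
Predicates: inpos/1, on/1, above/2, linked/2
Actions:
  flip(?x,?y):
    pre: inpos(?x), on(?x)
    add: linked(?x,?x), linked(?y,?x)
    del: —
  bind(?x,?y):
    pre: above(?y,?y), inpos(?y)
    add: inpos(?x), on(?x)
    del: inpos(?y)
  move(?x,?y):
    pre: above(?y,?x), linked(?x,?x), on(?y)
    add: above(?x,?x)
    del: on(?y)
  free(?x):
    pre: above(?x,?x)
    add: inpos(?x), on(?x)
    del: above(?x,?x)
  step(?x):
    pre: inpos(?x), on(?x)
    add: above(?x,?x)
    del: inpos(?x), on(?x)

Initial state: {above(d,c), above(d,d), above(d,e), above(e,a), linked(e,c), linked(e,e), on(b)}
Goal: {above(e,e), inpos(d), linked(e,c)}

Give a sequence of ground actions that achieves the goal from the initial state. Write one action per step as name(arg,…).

1. free(d)  →  {above(d,c), above(d,e), above(e,a), inpos(d), linked(e,c), linked(e,e), on(b), on(d)}
2. move(e,d)  →  {above(d,c), above(d,e), above(e,a), above(e,e), inpos(d), linked(e,c), linked(e,e), on(b)}

free(d); move(e,d)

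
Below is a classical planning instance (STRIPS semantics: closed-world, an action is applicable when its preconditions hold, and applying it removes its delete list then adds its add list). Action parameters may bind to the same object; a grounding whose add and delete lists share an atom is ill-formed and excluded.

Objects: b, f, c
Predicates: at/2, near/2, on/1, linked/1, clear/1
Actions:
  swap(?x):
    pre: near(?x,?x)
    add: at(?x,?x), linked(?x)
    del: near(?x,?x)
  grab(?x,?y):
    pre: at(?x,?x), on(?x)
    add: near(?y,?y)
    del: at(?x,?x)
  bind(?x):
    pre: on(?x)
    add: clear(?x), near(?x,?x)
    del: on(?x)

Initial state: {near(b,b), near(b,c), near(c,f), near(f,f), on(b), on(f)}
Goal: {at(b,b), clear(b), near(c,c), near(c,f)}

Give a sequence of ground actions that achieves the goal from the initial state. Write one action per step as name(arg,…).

swap(b); swap(f); grab(f,c); bind(b)

1. swap(b)  →  {at(b,b), linked(b), near(b,c), near(c,f), near(f,f), on(b), on(f)}
2. swap(f)  →  {at(b,b), at(f,f), linked(b), linked(f), near(b,c), near(c,f), on(b), on(f)}
3. grab(f,c)  →  {at(b,b), linked(b), linked(f), near(b,c), near(c,c), near(c,f), on(b), on(f)}
4. bind(b)  →  {at(b,b), clear(b), linked(b), linked(f), near(b,b), near(b,c), near(c,c), near(c,f), on(f)}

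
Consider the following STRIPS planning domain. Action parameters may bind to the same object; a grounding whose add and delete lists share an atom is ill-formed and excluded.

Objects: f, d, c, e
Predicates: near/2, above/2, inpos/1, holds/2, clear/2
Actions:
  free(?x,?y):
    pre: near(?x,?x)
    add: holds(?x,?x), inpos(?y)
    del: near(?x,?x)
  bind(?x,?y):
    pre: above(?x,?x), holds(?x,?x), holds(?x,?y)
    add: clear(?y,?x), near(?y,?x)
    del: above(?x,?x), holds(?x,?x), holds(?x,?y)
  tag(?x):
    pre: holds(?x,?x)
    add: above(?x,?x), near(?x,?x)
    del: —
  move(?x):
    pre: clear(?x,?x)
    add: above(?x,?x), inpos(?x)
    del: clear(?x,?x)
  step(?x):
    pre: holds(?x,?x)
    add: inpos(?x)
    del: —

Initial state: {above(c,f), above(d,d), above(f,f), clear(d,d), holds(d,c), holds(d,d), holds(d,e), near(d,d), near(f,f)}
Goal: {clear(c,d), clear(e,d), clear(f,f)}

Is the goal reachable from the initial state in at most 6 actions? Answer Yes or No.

Yes

1. free(f,f)  →  {above(c,f), above(d,d), above(f,f), clear(d,d), holds(d,c), holds(d,d), holds(d,e), holds(f,f), inpos(f), near(d,d)}
2. bind(f,f)  →  {above(c,f), above(d,d), clear(d,d), clear(f,f), holds(d,c), holds(d,d), holds(d,e), inpos(f), near(d,d), near(f,f)}
3. bind(d,c)  →  {above(c,f), clear(c,d), clear(d,d), clear(f,f), holds(d,e), inpos(f), near(c,d), near(d,d), near(f,f)}
4. free(d,f)  →  {above(c,f), clear(c,d), clear(d,d), clear(f,f), holds(d,d), holds(d,e), inpos(f), near(c,d), near(f,f)}
5. tag(d)  →  {above(c,f), above(d,d), clear(c,d), clear(d,d), clear(f,f), holds(d,d), holds(d,e), inpos(f), near(c,d), near(d,d), near(f,f)}
6. bind(d,e)  →  {above(c,f), clear(c,d), clear(d,d), clear(e,d), clear(f,f), inpos(f), near(c,d), near(d,d), near(e,d), near(f,f)}
optimal plan length = 6; 6 ≤ 6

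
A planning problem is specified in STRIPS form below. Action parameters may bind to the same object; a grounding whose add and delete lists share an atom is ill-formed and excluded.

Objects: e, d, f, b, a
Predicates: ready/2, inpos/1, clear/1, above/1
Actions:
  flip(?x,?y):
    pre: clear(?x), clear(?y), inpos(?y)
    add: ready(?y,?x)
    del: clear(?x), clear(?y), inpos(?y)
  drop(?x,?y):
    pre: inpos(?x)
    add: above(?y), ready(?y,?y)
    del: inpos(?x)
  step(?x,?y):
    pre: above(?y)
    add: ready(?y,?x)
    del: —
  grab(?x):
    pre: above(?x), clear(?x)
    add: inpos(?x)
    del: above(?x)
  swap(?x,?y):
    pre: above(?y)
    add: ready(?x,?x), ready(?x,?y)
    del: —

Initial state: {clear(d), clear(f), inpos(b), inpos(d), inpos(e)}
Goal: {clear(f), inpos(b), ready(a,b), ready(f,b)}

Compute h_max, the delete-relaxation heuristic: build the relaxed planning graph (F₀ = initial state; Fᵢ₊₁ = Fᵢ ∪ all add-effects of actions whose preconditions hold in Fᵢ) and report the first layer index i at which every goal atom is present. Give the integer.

F0 = init (5 atoms)
F1 = F0 ∪ {above(a), above(b), above(d), above(e), above(f), ready(a,a), ready(b,b), ready(d,d), ready(d,f), ready(e,e), ready(f,f)}  (16 atoms)
F2 = F1 ∪ {inpos(f), ready(a,b), ready(a,d), ready(a,e), ready(a,f), ready(b,a), ready(b,d), ready(b,e), ready(b,f), ready(d,a), ready(d,b), ready(d,e), ready(e,a), ready(e,b), ready(e,d), ready(e,f), ready(f,a), ready(f,b), ready(f,d), ready(f,e)}  (36 atoms)
goal ⊆ F2  ⇒  h_max = 2

2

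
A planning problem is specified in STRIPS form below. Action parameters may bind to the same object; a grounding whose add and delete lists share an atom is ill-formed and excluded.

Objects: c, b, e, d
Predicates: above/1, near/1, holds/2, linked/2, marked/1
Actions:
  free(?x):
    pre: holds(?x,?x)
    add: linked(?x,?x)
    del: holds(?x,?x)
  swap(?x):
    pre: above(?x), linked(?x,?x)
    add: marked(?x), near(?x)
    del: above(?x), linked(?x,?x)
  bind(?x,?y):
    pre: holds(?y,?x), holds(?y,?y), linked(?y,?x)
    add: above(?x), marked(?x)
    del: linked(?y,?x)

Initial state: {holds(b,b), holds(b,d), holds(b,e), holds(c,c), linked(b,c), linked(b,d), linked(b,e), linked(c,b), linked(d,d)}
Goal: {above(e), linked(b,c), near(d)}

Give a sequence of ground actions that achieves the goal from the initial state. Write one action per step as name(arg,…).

1. bind(e,b)  →  {above(e), holds(b,b), holds(b,d), holds(b,e), holds(c,c), linked(b,c), linked(b,d), linked(c,b), linked(d,d), marked(e)}
2. bind(d,b)  →  {above(d), above(e), holds(b,b), holds(b,d), holds(b,e), holds(c,c), linked(b,c), linked(c,b), linked(d,d), marked(d), marked(e)}
3. swap(d)  →  {above(e), holds(b,b), holds(b,d), holds(b,e), holds(c,c), linked(b,c), linked(c,b), marked(d), marked(e), near(d)}

bind(e,b); bind(d,b); swap(d)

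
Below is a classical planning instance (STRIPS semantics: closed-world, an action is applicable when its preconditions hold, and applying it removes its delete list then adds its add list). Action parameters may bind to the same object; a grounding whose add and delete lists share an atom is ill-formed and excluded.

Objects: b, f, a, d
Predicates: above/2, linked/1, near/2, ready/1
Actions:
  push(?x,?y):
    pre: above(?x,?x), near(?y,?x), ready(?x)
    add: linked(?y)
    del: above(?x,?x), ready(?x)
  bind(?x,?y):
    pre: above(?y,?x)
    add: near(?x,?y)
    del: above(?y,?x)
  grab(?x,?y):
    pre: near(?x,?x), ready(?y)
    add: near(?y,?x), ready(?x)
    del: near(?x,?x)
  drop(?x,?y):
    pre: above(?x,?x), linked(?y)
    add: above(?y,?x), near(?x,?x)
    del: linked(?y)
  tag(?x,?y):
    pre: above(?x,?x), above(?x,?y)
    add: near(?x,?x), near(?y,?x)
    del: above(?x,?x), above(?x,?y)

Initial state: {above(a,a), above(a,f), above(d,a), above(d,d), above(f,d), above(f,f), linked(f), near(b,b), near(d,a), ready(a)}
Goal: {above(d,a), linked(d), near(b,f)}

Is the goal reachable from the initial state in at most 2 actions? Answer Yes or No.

1. bind(f,f)  →  {above(a,a), above(a,f), above(d,a), above(d,d), above(f,d), linked(f), near(b,b), near(d,a), near(f,f), ready(a)}
2. grab(b,a)  →  {above(a,a), above(a,f), above(d,a), above(d,d), above(f,d), linked(f), near(a,b), near(d,a), near(f,f), ready(a), ready(b)}
3. push(a,d)  →  {above(a,f), above(d,a), above(d,d), above(f,d), linked(d), linked(f), near(a,b), near(d,a), near(f,f), ready(b)}
4. grab(f,b)  →  {above(a,f), above(d,a), above(d,d), above(f,d), linked(d), linked(f), near(a,b), near(b,f), near(d,a), ready(b), ready(f)}
optimal plan length = 4; 4 > 2

No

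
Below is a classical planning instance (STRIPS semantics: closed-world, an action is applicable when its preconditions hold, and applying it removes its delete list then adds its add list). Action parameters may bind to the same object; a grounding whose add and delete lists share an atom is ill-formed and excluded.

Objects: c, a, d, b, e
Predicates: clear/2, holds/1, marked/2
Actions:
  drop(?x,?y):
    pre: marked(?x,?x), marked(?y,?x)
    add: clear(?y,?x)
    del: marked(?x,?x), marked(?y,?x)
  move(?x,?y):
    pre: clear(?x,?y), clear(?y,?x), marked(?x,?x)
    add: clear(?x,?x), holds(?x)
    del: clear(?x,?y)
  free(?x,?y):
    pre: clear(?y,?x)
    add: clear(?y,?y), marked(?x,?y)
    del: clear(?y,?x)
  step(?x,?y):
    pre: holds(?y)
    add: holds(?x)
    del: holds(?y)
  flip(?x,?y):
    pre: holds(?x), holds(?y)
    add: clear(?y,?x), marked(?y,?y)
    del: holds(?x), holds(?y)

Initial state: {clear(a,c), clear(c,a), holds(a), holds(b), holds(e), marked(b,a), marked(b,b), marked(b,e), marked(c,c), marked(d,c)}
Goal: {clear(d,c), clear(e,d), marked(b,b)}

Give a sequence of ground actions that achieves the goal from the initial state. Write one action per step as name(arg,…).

drop(c,d); step(d,a); flip(d,e)

1. drop(c,d)  →  {clear(a,c), clear(c,a), clear(d,c), holds(a), holds(b), holds(e), marked(b,a), marked(b,b), marked(b,e)}
2. step(d,a)  →  {clear(a,c), clear(c,a), clear(d,c), holds(b), holds(d), holds(e), marked(b,a), marked(b,b), marked(b,e)}
3. flip(d,e)  →  {clear(a,c), clear(c,a), clear(d,c), clear(e,d), holds(b), marked(b,a), marked(b,b), marked(b,e), marked(e,e)}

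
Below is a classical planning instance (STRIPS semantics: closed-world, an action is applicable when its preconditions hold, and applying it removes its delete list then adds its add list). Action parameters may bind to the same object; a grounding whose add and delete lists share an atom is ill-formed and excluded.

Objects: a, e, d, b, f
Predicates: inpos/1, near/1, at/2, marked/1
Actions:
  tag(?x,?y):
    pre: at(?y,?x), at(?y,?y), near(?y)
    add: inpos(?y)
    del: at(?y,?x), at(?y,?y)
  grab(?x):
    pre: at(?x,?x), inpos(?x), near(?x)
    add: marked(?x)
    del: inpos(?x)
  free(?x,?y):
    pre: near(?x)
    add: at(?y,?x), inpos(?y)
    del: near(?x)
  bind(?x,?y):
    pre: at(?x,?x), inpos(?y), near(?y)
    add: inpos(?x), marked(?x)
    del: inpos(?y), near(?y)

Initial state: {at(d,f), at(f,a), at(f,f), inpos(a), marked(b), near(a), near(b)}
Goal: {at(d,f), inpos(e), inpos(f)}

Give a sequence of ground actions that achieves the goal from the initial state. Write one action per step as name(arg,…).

1. free(a,e)  →  {at(d,f), at(e,a), at(f,a), at(f,f), inpos(a), inpos(e), marked(b), near(b)}
2. free(b,f)  →  {at(d,f), at(e,a), at(f,a), at(f,b), at(f,f), inpos(a), inpos(e), inpos(f), marked(b)}

free(a,e); free(b,f)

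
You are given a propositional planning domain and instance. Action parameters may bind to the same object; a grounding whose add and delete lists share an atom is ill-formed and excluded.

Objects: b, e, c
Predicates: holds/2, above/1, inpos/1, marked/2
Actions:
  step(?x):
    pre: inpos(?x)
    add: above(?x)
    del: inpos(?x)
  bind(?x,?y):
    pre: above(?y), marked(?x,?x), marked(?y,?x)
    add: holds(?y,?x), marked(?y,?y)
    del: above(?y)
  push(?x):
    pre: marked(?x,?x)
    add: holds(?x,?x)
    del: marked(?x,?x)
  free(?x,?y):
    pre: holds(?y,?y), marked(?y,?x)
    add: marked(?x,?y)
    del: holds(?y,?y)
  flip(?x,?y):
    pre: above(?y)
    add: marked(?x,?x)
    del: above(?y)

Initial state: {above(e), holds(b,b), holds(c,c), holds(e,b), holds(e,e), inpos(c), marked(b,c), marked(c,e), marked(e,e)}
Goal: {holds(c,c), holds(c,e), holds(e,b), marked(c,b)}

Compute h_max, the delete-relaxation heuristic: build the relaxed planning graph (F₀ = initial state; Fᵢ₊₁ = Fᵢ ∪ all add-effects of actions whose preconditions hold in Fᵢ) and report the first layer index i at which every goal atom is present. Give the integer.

F0 = init (9 atoms)
F1 = F0 ∪ {above(c), marked(b,b), marked(c,b), marked(c,c), marked(e,c)}  (14 atoms)
F2 = F1 ∪ {holds(c,b), holds(c,e), holds(e,c)}  (17 atoms)
goal ⊆ F2  ⇒  h_max = 2

2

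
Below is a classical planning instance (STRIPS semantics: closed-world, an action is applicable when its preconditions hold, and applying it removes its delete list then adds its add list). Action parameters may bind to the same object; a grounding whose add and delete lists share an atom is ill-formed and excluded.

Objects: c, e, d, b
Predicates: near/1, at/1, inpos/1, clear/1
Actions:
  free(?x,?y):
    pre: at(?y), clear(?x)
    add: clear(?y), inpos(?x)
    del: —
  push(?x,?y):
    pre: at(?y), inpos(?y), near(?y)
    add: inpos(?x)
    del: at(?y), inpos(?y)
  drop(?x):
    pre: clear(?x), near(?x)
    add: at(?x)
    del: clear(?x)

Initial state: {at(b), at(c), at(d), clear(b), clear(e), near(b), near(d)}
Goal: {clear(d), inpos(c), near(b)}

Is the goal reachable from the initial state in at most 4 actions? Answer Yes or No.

Yes

1. free(e,c)  →  {at(b), at(c), at(d), clear(b), clear(c), clear(e), inpos(e), near(b), near(d)}
2. free(c,d)  →  {at(b), at(c), at(d), clear(b), clear(c), clear(d), clear(e), inpos(c), inpos(e), near(b), near(d)}
optimal plan length = 2; 2 ≤ 4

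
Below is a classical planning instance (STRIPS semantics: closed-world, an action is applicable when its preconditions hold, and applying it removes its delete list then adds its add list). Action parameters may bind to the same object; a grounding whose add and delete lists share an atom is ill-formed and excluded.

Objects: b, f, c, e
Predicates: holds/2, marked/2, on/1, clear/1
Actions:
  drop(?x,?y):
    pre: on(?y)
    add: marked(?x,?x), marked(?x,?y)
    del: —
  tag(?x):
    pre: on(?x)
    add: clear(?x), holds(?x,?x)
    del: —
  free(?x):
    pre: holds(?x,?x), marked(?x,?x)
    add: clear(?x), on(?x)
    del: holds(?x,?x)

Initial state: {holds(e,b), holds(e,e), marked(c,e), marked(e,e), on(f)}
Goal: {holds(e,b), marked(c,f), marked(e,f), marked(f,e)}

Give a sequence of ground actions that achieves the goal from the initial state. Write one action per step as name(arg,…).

1. drop(c,f)  →  {holds(e,b), holds(e,e), marked(c,c), marked(c,e), marked(c,f), marked(e,e), on(f)}
2. drop(e,f)  →  {holds(e,b), holds(e,e), marked(c,c), marked(c,e), marked(c,f), marked(e,e), marked(e,f), on(f)}
3. free(e)  →  {clear(e), holds(e,b), marked(c,c), marked(c,e), marked(c,f), marked(e,e), marked(e,f), on(e), on(f)}
4. drop(f,e)  →  {clear(e), holds(e,b), marked(c,c), marked(c,e), marked(c,f), marked(e,e), marked(e,f), marked(f,e), marked(f,f), on(e), on(f)}

drop(c,f); drop(e,f); free(e); drop(f,e)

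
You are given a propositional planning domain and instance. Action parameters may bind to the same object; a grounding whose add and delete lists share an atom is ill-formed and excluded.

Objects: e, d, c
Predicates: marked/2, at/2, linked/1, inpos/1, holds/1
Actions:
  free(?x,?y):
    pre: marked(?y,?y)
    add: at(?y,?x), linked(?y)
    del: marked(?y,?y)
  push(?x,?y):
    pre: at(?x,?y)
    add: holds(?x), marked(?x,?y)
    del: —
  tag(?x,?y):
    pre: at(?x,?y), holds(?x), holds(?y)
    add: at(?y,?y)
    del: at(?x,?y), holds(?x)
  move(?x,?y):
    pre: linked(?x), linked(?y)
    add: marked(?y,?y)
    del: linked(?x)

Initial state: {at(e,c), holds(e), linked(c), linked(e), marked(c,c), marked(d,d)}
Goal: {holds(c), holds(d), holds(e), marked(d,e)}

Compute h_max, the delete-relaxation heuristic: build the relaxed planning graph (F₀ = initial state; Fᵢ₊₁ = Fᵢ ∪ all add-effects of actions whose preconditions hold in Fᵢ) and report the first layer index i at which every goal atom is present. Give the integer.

2

F0 = init (6 atoms)
F1 = F0 ∪ {at(c,c), at(c,d), at(c,e), at(d,c), at(d,d), at(d,e), linked(d), marked(e,c), marked(e,e)}  (15 atoms)
F2 = F1 ∪ {at(e,d), at(e,e), holds(c), holds(d), marked(c,d), marked(c,e), marked(d,c), marked(d,e)}  (23 atoms)
goal ⊆ F2  ⇒  h_max = 2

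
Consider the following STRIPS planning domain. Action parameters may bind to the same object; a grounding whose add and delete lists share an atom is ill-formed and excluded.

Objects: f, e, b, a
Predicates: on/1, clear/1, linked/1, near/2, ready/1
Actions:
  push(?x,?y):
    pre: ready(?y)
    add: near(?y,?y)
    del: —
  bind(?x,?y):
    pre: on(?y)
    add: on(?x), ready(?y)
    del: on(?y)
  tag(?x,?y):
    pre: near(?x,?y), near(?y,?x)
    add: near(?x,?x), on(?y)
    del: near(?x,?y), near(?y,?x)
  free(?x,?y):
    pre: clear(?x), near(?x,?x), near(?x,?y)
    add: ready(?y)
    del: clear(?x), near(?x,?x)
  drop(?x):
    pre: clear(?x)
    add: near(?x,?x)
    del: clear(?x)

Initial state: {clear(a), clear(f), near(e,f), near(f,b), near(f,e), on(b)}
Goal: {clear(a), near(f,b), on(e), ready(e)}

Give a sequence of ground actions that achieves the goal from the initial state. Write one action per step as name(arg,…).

bind(e,b); bind(f,e); bind(e,f)

1. bind(e,b)  →  {clear(a), clear(f), near(e,f), near(f,b), near(f,e), on(e), ready(b)}
2. bind(f,e)  →  {clear(a), clear(f), near(e,f), near(f,b), near(f,e), on(f), ready(b), ready(e)}
3. bind(e,f)  →  {clear(a), clear(f), near(e,f), near(f,b), near(f,e), on(e), ready(b), ready(e), ready(f)}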